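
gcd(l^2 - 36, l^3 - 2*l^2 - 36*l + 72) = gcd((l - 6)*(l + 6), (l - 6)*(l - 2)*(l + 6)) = l^2 - 36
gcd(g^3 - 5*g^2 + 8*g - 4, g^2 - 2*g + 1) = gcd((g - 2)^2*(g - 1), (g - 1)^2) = g - 1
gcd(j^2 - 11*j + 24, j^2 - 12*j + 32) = j - 8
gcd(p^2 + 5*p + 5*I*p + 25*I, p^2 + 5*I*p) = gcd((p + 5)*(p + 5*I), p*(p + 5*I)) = p + 5*I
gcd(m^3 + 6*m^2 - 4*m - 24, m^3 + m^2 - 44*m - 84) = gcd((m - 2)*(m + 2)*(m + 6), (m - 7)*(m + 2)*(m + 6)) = m^2 + 8*m + 12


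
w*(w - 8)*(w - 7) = w^3 - 15*w^2 + 56*w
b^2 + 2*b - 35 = (b - 5)*(b + 7)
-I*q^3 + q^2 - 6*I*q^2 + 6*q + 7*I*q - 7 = (q - 1)*(q + 7)*(-I*q + 1)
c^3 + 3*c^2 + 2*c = c*(c + 1)*(c + 2)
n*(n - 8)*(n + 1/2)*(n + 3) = n^4 - 9*n^3/2 - 53*n^2/2 - 12*n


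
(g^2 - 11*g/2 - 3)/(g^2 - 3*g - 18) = (g + 1/2)/(g + 3)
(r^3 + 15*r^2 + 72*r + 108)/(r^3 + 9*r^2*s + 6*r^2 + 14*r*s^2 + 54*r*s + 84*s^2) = (r^2 + 9*r + 18)/(r^2 + 9*r*s + 14*s^2)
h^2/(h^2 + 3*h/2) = 2*h/(2*h + 3)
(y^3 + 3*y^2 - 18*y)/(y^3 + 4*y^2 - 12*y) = (y - 3)/(y - 2)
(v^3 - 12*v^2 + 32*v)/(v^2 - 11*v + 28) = v*(v - 8)/(v - 7)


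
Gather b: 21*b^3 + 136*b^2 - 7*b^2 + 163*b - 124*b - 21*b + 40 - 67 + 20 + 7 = 21*b^3 + 129*b^2 + 18*b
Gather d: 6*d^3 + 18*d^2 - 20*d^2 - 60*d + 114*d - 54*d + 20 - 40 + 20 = 6*d^3 - 2*d^2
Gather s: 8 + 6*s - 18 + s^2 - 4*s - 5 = s^2 + 2*s - 15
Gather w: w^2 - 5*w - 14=w^2 - 5*w - 14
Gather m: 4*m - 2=4*m - 2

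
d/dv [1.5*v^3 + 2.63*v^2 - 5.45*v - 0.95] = 4.5*v^2 + 5.26*v - 5.45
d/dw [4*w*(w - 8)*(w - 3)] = 12*w^2 - 88*w + 96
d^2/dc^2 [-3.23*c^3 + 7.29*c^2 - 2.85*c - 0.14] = 14.58 - 19.38*c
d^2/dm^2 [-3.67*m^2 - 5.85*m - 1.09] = -7.34000000000000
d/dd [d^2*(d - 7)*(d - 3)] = 2*d*(2*d^2 - 15*d + 21)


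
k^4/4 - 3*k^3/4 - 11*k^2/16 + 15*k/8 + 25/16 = (k/4 + 1/4)*(k - 5/2)^2*(k + 1)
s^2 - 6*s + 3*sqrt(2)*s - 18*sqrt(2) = (s - 6)*(s + 3*sqrt(2))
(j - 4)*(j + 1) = j^2 - 3*j - 4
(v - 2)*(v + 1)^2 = v^3 - 3*v - 2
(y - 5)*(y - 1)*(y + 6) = y^3 - 31*y + 30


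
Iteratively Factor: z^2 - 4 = (z + 2)*(z - 2)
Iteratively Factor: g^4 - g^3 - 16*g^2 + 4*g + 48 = (g + 2)*(g^3 - 3*g^2 - 10*g + 24) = (g - 2)*(g + 2)*(g^2 - g - 12) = (g - 2)*(g + 2)*(g + 3)*(g - 4)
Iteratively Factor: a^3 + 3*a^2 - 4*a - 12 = (a + 2)*(a^2 + a - 6) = (a - 2)*(a + 2)*(a + 3)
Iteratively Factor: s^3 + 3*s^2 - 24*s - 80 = (s + 4)*(s^2 - s - 20) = (s + 4)^2*(s - 5)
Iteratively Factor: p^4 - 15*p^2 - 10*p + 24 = (p + 3)*(p^3 - 3*p^2 - 6*p + 8) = (p - 4)*(p + 3)*(p^2 + p - 2) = (p - 4)*(p - 1)*(p + 3)*(p + 2)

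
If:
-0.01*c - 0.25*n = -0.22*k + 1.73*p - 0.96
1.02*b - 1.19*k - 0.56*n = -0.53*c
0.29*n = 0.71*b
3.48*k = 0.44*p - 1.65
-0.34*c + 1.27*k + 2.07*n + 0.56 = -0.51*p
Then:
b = -0.13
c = -0.99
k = -0.40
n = -0.32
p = 0.56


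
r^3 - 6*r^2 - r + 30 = (r - 5)*(r - 3)*(r + 2)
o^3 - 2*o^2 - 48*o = o*(o - 8)*(o + 6)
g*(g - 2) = g^2 - 2*g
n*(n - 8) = n^2 - 8*n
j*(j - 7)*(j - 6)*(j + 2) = j^4 - 11*j^3 + 16*j^2 + 84*j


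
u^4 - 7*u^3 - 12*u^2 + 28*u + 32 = (u - 8)*(u - 2)*(u + 1)*(u + 2)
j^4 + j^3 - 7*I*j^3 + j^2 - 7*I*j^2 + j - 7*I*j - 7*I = (j - 7*I)*(j - I)*(-I*j + 1)*(I*j + I)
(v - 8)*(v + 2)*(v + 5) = v^3 - v^2 - 46*v - 80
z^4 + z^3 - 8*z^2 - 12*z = z*(z - 3)*(z + 2)^2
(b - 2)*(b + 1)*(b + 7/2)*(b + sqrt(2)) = b^4 + sqrt(2)*b^3 + 5*b^3/2 - 11*b^2/2 + 5*sqrt(2)*b^2/2 - 11*sqrt(2)*b/2 - 7*b - 7*sqrt(2)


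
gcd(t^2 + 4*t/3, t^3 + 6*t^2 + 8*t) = t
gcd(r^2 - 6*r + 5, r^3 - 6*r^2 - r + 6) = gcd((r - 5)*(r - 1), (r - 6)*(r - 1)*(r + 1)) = r - 1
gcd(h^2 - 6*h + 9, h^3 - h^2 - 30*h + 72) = h - 3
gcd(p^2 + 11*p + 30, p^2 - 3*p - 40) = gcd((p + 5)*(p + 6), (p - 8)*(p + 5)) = p + 5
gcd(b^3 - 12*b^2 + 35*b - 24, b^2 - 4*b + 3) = b^2 - 4*b + 3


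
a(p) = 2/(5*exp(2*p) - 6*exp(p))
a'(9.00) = 0.00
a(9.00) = 0.00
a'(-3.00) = 6.68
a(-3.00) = -6.98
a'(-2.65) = 4.70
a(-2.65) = -5.01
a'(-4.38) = 26.61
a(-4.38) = -26.89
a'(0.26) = -45.76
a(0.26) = 3.18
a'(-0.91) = 0.62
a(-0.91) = -1.25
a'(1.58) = -0.05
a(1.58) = 0.02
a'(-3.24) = 8.50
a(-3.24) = -8.80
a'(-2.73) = 5.09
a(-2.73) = -5.40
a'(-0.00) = -8.00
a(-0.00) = -2.00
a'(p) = 2*(-10*exp(2*p) + 6*exp(p))/(5*exp(2*p) - 6*exp(p))^2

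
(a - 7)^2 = a^2 - 14*a + 49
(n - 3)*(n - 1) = n^2 - 4*n + 3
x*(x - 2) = x^2 - 2*x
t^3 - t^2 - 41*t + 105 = (t - 5)*(t - 3)*(t + 7)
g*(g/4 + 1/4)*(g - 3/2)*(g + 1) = g^4/4 + g^3/8 - g^2/2 - 3*g/8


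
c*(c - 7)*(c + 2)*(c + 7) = c^4 + 2*c^3 - 49*c^2 - 98*c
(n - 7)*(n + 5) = n^2 - 2*n - 35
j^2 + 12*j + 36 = (j + 6)^2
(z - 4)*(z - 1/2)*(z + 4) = z^3 - z^2/2 - 16*z + 8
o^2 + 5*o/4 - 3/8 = (o - 1/4)*(o + 3/2)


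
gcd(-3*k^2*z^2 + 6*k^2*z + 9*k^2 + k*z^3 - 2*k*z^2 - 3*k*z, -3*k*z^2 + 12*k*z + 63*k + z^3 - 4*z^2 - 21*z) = -3*k + z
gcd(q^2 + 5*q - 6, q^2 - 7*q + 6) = q - 1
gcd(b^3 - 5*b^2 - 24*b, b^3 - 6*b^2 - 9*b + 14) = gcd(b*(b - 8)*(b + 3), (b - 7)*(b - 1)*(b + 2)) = 1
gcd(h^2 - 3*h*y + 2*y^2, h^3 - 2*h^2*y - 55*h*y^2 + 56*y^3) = -h + y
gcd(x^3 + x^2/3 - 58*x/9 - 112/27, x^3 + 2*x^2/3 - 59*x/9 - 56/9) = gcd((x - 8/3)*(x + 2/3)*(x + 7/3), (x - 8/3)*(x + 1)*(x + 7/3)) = x^2 - x/3 - 56/9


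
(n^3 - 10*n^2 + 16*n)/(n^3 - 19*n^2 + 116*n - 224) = n*(n - 2)/(n^2 - 11*n + 28)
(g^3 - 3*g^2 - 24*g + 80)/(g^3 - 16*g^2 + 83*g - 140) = (g^2 + g - 20)/(g^2 - 12*g + 35)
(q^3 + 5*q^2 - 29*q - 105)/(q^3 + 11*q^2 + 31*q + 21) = (q - 5)/(q + 1)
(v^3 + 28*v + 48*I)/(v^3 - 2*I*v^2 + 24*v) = (v + 2*I)/v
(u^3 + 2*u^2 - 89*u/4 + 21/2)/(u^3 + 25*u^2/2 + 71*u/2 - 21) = (u - 7/2)/(u + 7)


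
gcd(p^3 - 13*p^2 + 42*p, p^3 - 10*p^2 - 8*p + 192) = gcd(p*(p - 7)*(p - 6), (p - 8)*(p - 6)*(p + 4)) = p - 6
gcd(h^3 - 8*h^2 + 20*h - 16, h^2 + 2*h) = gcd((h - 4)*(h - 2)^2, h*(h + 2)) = 1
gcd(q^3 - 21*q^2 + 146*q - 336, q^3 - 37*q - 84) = q - 7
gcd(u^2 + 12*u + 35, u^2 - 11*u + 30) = 1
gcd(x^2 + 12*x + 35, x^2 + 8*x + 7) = x + 7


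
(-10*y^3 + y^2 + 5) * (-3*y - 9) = 30*y^4 + 87*y^3 - 9*y^2 - 15*y - 45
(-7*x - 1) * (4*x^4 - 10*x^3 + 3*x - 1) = -28*x^5 + 66*x^4 + 10*x^3 - 21*x^2 + 4*x + 1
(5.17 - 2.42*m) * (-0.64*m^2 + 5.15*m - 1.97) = 1.5488*m^3 - 15.7718*m^2 + 31.3929*m - 10.1849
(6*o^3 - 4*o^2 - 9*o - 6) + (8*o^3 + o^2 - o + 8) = 14*o^3 - 3*o^2 - 10*o + 2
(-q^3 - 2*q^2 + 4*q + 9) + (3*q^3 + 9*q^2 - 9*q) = 2*q^3 + 7*q^2 - 5*q + 9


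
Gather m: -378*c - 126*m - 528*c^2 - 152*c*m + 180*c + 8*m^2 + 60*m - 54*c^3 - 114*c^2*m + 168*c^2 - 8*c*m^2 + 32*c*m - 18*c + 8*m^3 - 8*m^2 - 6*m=-54*c^3 - 360*c^2 - 8*c*m^2 - 216*c + 8*m^3 + m*(-114*c^2 - 120*c - 72)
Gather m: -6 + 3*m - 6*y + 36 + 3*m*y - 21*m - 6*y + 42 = m*(3*y - 18) - 12*y + 72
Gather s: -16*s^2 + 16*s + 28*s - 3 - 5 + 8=-16*s^2 + 44*s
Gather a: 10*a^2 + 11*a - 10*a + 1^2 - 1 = 10*a^2 + a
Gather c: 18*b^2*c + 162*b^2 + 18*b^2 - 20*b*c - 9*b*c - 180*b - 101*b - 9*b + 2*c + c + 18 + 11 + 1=180*b^2 - 290*b + c*(18*b^2 - 29*b + 3) + 30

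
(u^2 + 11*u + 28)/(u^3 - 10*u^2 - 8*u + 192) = (u + 7)/(u^2 - 14*u + 48)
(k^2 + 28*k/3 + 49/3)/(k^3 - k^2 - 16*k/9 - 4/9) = 3*(3*k^2 + 28*k + 49)/(9*k^3 - 9*k^2 - 16*k - 4)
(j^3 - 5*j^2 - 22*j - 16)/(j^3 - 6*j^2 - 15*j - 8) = (j + 2)/(j + 1)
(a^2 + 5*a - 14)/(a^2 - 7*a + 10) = (a + 7)/(a - 5)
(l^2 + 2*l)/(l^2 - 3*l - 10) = l/(l - 5)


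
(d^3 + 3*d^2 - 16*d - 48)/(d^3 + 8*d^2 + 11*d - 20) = (d^2 - d - 12)/(d^2 + 4*d - 5)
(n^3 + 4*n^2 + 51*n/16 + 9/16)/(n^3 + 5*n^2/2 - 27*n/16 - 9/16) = (4*n + 3)/(4*n - 3)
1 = 1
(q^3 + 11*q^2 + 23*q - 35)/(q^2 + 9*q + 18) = (q^3 + 11*q^2 + 23*q - 35)/(q^2 + 9*q + 18)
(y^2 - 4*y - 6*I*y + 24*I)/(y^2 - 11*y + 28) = (y - 6*I)/(y - 7)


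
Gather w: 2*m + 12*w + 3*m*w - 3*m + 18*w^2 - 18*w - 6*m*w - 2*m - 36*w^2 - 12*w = -3*m - 18*w^2 + w*(-3*m - 18)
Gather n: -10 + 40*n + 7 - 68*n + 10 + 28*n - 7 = 0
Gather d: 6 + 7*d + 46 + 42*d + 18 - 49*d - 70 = 0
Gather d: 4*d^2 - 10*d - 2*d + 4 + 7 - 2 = 4*d^2 - 12*d + 9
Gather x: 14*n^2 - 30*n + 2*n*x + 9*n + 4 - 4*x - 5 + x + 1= 14*n^2 - 21*n + x*(2*n - 3)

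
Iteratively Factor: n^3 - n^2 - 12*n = (n - 4)*(n^2 + 3*n) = n*(n - 4)*(n + 3)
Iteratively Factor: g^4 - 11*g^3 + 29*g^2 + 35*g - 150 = (g + 2)*(g^3 - 13*g^2 + 55*g - 75) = (g - 5)*(g + 2)*(g^2 - 8*g + 15) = (g - 5)^2*(g + 2)*(g - 3)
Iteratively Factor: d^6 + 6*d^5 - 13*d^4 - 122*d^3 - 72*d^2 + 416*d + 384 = (d - 4)*(d^5 + 10*d^4 + 27*d^3 - 14*d^2 - 128*d - 96) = (d - 4)*(d + 1)*(d^4 + 9*d^3 + 18*d^2 - 32*d - 96) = (d - 4)*(d + 1)*(d + 4)*(d^3 + 5*d^2 - 2*d - 24) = (d - 4)*(d - 2)*(d + 1)*(d + 4)*(d^2 + 7*d + 12) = (d - 4)*(d - 2)*(d + 1)*(d + 4)^2*(d + 3)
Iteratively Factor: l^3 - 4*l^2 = (l)*(l^2 - 4*l) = l^2*(l - 4)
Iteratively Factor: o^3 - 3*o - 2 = (o - 2)*(o^2 + 2*o + 1) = (o - 2)*(o + 1)*(o + 1)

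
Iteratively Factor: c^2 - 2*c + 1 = (c - 1)*(c - 1)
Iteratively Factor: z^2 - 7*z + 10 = (z - 2)*(z - 5)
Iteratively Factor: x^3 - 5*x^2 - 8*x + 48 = (x - 4)*(x^2 - x - 12) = (x - 4)^2*(x + 3)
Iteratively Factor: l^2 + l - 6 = (l - 2)*(l + 3)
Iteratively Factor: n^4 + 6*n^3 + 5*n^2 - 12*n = (n + 4)*(n^3 + 2*n^2 - 3*n) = (n - 1)*(n + 4)*(n^2 + 3*n) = (n - 1)*(n + 3)*(n + 4)*(n)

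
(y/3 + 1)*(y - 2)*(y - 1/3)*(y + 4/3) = y^4/3 + 2*y^3/3 - 49*y^2/27 - 58*y/27 + 8/9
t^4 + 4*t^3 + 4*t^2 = t^2*(t + 2)^2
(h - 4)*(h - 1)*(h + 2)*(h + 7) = h^4 + 4*h^3 - 27*h^2 - 34*h + 56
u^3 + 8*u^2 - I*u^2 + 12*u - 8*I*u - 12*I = (u + 2)*(u + 6)*(u - I)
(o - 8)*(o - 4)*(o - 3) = o^3 - 15*o^2 + 68*o - 96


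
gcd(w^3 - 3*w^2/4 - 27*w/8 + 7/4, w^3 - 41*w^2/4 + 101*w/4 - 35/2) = w - 2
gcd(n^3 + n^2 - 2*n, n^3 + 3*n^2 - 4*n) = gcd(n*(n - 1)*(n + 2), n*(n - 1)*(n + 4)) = n^2 - n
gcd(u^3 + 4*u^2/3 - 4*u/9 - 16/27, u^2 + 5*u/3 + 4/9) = u + 4/3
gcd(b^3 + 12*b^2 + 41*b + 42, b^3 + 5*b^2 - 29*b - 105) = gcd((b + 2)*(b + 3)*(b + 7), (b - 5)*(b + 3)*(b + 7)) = b^2 + 10*b + 21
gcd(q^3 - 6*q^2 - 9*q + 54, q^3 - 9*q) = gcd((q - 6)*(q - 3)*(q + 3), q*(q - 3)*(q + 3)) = q^2 - 9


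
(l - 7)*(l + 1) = l^2 - 6*l - 7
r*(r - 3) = r^2 - 3*r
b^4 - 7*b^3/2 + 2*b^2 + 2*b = b*(b - 2)^2*(b + 1/2)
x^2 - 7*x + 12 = (x - 4)*(x - 3)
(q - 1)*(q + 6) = q^2 + 5*q - 6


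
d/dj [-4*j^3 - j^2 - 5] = 2*j*(-6*j - 1)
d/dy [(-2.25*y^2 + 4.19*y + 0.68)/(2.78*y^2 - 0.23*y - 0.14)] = (-11.1307*y^2 - 3.1508*y - 0.4302)/(7.7284*y^4 - 1.2788*y^3 - 0.7255*y^2 + 0.0644*y + 0.0196)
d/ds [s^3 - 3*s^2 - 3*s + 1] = 3*s^2 - 6*s - 3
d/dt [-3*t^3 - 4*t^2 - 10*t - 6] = -9*t^2 - 8*t - 10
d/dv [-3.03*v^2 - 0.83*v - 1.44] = -6.06*v - 0.83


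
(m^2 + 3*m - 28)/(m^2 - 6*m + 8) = (m + 7)/(m - 2)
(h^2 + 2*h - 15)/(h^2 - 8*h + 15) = (h + 5)/(h - 5)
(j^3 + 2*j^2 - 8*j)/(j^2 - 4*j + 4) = j*(j + 4)/(j - 2)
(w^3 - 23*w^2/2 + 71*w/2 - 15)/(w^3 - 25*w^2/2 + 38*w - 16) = (w^2 - 11*w + 30)/(w^2 - 12*w + 32)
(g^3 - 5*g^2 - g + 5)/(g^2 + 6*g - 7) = (g^2 - 4*g - 5)/(g + 7)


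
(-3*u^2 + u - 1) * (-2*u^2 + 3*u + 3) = 6*u^4 - 11*u^3 - 4*u^2 - 3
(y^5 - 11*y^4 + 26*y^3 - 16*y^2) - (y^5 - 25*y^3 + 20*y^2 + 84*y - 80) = -11*y^4 + 51*y^3 - 36*y^2 - 84*y + 80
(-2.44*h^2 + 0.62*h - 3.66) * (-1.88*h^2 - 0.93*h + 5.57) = 4.5872*h^4 + 1.1036*h^3 - 7.2866*h^2 + 6.8572*h - 20.3862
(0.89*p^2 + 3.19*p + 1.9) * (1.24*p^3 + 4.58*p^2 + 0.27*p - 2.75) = 1.1036*p^5 + 8.0318*p^4 + 17.2065*p^3 + 7.1158*p^2 - 8.2595*p - 5.225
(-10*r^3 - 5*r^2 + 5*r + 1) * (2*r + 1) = -20*r^4 - 20*r^3 + 5*r^2 + 7*r + 1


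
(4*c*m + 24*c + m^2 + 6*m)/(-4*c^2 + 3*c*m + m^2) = (-m - 6)/(c - m)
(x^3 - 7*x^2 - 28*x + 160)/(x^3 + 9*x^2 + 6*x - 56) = (x^3 - 7*x^2 - 28*x + 160)/(x^3 + 9*x^2 + 6*x - 56)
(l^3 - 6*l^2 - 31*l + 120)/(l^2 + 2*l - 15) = l - 8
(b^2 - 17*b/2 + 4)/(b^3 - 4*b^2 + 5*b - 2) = (b^2 - 17*b/2 + 4)/(b^3 - 4*b^2 + 5*b - 2)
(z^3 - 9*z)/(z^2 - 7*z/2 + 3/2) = 2*z*(z + 3)/(2*z - 1)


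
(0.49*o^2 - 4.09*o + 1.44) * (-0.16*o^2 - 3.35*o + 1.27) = -0.0784*o^4 - 0.9871*o^3 + 14.0934*o^2 - 10.0183*o + 1.8288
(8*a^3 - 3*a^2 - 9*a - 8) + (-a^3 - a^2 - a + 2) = 7*a^3 - 4*a^2 - 10*a - 6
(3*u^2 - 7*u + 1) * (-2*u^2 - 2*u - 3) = -6*u^4 + 8*u^3 + 3*u^2 + 19*u - 3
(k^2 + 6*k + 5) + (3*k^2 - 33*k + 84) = 4*k^2 - 27*k + 89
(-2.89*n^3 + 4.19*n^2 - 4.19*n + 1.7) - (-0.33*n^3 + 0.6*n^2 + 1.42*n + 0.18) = -2.56*n^3 + 3.59*n^2 - 5.61*n + 1.52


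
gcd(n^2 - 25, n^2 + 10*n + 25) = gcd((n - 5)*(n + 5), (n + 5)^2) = n + 5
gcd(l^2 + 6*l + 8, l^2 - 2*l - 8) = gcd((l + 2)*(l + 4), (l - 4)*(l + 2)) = l + 2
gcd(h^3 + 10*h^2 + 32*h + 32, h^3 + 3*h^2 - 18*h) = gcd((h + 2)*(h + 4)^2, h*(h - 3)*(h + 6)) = 1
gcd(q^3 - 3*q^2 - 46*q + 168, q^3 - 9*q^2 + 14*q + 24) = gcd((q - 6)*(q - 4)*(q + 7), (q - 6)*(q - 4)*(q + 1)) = q^2 - 10*q + 24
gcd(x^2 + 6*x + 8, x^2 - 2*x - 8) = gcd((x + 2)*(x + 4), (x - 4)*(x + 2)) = x + 2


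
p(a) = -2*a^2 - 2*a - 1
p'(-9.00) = 34.00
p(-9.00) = -145.00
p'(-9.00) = 34.00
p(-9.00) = -145.00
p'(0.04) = -2.16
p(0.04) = -1.08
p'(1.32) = -7.28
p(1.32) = -7.12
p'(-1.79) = 5.16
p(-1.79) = -3.83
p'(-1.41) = 3.64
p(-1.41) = -2.16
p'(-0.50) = 0.00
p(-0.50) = -0.50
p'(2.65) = -12.60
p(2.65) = -20.34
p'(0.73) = -4.92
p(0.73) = -3.53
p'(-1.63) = 4.52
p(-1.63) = -3.05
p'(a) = -4*a - 2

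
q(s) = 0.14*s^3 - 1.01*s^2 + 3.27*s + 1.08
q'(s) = 0.42*s^2 - 2.02*s + 3.27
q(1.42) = 4.09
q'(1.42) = 1.25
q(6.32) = 16.75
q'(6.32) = 7.28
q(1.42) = 4.09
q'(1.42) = 1.25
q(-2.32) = -13.69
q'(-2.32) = 10.22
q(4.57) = 8.29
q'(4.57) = 2.81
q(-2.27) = -13.18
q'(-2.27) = 10.02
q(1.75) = 4.46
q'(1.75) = 1.02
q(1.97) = 4.67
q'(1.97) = 0.92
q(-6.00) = -85.14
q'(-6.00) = 30.51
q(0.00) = 1.08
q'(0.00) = 3.27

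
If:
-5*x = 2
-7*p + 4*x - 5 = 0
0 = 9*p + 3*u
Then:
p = -33/35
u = 99/35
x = -2/5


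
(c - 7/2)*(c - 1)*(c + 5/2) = c^3 - 2*c^2 - 31*c/4 + 35/4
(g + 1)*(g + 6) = g^2 + 7*g + 6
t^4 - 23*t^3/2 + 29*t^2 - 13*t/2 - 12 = (t - 8)*(t - 3)*(t - 1)*(t + 1/2)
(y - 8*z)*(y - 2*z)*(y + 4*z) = y^3 - 6*y^2*z - 24*y*z^2 + 64*z^3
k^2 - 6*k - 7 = (k - 7)*(k + 1)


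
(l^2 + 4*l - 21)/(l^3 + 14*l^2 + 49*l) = (l - 3)/(l*(l + 7))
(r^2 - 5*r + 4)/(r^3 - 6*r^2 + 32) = (r - 1)/(r^2 - 2*r - 8)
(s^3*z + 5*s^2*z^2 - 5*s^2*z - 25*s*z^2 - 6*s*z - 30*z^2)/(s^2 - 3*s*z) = z*(s^3 + 5*s^2*z - 5*s^2 - 25*s*z - 6*s - 30*z)/(s*(s - 3*z))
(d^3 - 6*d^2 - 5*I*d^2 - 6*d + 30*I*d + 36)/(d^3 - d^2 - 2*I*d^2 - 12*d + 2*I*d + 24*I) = (d^2 - 3*d*(2 + I) + 18*I)/(d^2 - d - 12)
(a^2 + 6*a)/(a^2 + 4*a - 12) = a/(a - 2)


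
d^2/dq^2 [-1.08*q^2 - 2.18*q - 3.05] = -2.16000000000000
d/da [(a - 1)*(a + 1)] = 2*a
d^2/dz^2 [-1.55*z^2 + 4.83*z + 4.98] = -3.10000000000000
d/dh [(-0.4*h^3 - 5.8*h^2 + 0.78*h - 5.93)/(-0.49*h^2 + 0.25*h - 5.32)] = (0.196*h^4 - 0.2*h^3 + 5.3162*h^2 + 55.9006*h - 2.6671)/(0.2401*h^4 - 0.245*h^3 + 5.2761*h^2 - 2.66*h + 28.3024)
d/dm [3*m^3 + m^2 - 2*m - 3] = 9*m^2 + 2*m - 2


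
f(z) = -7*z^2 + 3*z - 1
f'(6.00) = -81.00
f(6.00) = -235.00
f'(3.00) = -39.00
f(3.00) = -55.00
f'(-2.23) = 34.22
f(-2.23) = -42.50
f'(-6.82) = 98.48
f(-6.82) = -347.05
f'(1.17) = -13.38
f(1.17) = -7.07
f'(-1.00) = 17.00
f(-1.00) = -11.00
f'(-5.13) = 74.82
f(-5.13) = -200.61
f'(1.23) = -14.22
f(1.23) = -7.90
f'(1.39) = -16.46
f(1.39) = -10.35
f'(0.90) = -9.60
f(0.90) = -3.97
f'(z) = 3 - 14*z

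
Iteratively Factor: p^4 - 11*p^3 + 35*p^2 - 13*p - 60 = (p + 1)*(p^3 - 12*p^2 + 47*p - 60) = (p - 5)*(p + 1)*(p^2 - 7*p + 12) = (p - 5)*(p - 4)*(p + 1)*(p - 3)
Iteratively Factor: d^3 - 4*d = (d + 2)*(d^2 - 2*d) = (d - 2)*(d + 2)*(d)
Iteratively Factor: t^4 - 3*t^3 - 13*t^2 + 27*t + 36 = (t - 3)*(t^3 - 13*t - 12) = (t - 3)*(t + 1)*(t^2 - t - 12) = (t - 3)*(t + 1)*(t + 3)*(t - 4)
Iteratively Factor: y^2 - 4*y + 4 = (y - 2)*(y - 2)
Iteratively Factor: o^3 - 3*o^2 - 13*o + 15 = (o + 3)*(o^2 - 6*o + 5) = (o - 1)*(o + 3)*(o - 5)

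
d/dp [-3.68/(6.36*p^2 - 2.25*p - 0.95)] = (46.8096*p - 8.28)/(-6.36*p^2 + 2.25*p + 0.95)^2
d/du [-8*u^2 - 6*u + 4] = -16*u - 6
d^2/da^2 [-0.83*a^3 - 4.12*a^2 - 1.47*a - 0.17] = -4.98*a - 8.24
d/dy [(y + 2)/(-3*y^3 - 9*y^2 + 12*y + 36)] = (2*y + 1)/(3*(y^4 + 2*y^3 - 11*y^2 - 12*y + 36))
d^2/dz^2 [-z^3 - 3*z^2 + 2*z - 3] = -6*z - 6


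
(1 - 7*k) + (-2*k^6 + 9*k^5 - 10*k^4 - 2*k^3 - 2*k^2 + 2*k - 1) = -2*k^6 + 9*k^5 - 10*k^4 - 2*k^3 - 2*k^2 - 5*k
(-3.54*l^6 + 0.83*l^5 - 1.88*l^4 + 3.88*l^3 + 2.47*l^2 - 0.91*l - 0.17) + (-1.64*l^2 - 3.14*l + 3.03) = -3.54*l^6 + 0.83*l^5 - 1.88*l^4 + 3.88*l^3 + 0.83*l^2 - 4.05*l + 2.86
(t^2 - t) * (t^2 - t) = t^4 - 2*t^3 + t^2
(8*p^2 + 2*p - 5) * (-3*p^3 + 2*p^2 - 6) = -24*p^5 + 10*p^4 + 19*p^3 - 58*p^2 - 12*p + 30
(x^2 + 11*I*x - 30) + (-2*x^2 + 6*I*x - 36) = -x^2 + 17*I*x - 66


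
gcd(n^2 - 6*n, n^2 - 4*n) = n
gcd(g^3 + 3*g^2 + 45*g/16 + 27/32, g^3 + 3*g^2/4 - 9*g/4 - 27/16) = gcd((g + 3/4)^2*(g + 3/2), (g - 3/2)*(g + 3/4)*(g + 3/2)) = g^2 + 9*g/4 + 9/8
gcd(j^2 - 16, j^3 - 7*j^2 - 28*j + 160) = j - 4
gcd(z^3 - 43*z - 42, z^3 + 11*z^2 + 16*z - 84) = z + 6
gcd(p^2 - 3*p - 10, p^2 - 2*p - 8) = p + 2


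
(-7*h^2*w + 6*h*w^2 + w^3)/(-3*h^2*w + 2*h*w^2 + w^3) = (7*h + w)/(3*h + w)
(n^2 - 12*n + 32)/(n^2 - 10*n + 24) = (n - 8)/(n - 6)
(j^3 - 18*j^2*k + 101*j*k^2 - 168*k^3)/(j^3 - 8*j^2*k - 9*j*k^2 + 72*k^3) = (j - 7*k)/(j + 3*k)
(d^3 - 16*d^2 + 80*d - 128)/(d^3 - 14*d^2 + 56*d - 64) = (d - 4)/(d - 2)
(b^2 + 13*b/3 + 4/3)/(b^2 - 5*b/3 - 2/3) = (b + 4)/(b - 2)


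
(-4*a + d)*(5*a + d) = -20*a^2 + a*d + d^2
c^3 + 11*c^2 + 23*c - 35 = (c - 1)*(c + 5)*(c + 7)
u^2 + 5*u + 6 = (u + 2)*(u + 3)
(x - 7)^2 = x^2 - 14*x + 49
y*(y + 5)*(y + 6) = y^3 + 11*y^2 + 30*y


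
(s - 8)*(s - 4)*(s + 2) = s^3 - 10*s^2 + 8*s + 64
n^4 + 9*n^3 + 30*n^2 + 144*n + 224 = (n + 2)*(n + 7)*(n - 4*I)*(n + 4*I)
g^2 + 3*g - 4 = (g - 1)*(g + 4)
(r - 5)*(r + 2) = r^2 - 3*r - 10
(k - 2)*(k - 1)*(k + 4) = k^3 + k^2 - 10*k + 8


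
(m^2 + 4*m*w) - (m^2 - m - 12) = 4*m*w + m + 12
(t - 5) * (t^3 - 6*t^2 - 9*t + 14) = t^4 - 11*t^3 + 21*t^2 + 59*t - 70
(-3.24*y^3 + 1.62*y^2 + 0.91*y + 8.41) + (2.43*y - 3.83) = -3.24*y^3 + 1.62*y^2 + 3.34*y + 4.58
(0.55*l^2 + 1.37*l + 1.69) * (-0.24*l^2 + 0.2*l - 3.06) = -0.132*l^4 - 0.2188*l^3 - 1.8146*l^2 - 3.8542*l - 5.1714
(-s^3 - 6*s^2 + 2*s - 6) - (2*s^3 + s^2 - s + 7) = -3*s^3 - 7*s^2 + 3*s - 13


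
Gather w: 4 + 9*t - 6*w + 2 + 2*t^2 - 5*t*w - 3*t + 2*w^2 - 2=2*t^2 + 6*t + 2*w^2 + w*(-5*t - 6) + 4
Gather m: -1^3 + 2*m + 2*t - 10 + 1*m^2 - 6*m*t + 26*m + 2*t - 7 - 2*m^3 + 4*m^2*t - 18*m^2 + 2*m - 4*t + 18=-2*m^3 + m^2*(4*t - 17) + m*(30 - 6*t)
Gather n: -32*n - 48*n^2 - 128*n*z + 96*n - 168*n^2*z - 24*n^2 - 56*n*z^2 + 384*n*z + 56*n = n^2*(-168*z - 72) + n*(-56*z^2 + 256*z + 120)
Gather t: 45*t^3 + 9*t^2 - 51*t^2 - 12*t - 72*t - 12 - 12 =45*t^3 - 42*t^2 - 84*t - 24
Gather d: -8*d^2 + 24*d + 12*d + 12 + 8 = -8*d^2 + 36*d + 20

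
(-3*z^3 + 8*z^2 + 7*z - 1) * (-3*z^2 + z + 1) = 9*z^5 - 27*z^4 - 16*z^3 + 18*z^2 + 6*z - 1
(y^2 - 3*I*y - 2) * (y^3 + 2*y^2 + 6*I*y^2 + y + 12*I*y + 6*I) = y^5 + 2*y^4 + 3*I*y^4 + 17*y^3 + 6*I*y^3 + 32*y^2 - 9*I*y^2 + 16*y - 24*I*y - 12*I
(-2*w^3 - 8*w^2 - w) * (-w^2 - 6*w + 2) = 2*w^5 + 20*w^4 + 45*w^3 - 10*w^2 - 2*w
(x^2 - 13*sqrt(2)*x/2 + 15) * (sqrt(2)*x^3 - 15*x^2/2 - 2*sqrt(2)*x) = sqrt(2)*x^5 - 41*x^4/2 + 247*sqrt(2)*x^3/4 - 173*x^2/2 - 30*sqrt(2)*x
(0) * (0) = 0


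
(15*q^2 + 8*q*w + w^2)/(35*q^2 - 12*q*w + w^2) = (15*q^2 + 8*q*w + w^2)/(35*q^2 - 12*q*w + w^2)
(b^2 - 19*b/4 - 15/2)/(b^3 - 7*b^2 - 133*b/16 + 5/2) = 4*(b - 6)/(4*b^2 - 33*b + 8)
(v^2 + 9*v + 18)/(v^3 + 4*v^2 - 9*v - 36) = (v + 6)/(v^2 + v - 12)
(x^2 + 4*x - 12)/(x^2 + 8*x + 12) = (x - 2)/(x + 2)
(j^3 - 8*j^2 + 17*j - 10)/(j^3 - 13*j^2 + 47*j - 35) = (j - 2)/(j - 7)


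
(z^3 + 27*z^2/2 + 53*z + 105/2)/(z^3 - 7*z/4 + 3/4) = 2*(z^2 + 12*z + 35)/(2*z^2 - 3*z + 1)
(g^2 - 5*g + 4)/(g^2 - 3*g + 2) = (g - 4)/(g - 2)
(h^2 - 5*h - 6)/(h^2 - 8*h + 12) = (h + 1)/(h - 2)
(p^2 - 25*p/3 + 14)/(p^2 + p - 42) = (p - 7/3)/(p + 7)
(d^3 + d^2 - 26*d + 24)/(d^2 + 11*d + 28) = (d^3 + d^2 - 26*d + 24)/(d^2 + 11*d + 28)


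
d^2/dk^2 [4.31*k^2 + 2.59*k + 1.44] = 8.62000000000000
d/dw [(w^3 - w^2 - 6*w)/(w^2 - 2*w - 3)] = (w^2 + 2*w + 2)/(w^2 + 2*w + 1)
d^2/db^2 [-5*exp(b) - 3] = -5*exp(b)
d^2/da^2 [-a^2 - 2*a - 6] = -2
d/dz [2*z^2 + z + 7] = 4*z + 1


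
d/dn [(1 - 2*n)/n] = -1/n^2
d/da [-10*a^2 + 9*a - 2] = 9 - 20*a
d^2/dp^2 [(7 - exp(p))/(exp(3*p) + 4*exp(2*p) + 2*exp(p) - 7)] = (-4*exp(6*p) + 51*exp(5*p) + 300*exp(4*p) + 393*exp(3*p) + 441*exp(2*p) + 798*exp(p) + 49)*exp(p)/(exp(9*p) + 12*exp(8*p) + 54*exp(7*p) + 91*exp(6*p) - 60*exp(5*p) - 372*exp(4*p) - 181*exp(3*p) + 504*exp(2*p) + 294*exp(p) - 343)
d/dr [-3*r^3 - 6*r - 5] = -9*r^2 - 6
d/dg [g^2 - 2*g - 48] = 2*g - 2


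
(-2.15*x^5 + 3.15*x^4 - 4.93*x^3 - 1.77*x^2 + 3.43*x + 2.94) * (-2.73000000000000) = 5.8695*x^5 - 8.5995*x^4 + 13.4589*x^3 + 4.8321*x^2 - 9.3639*x - 8.0262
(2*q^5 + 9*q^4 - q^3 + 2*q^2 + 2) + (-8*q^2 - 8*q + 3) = 2*q^5 + 9*q^4 - q^3 - 6*q^2 - 8*q + 5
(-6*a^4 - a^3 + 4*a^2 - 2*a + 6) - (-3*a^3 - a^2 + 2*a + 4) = -6*a^4 + 2*a^3 + 5*a^2 - 4*a + 2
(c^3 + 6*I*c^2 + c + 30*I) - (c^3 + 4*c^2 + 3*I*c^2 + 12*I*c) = -4*c^2 + 3*I*c^2 + c - 12*I*c + 30*I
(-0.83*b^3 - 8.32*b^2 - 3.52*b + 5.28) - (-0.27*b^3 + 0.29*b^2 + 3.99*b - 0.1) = -0.56*b^3 - 8.61*b^2 - 7.51*b + 5.38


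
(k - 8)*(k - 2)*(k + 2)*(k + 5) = k^4 - 3*k^3 - 44*k^2 + 12*k + 160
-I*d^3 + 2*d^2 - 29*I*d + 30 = (d - 5*I)*(d + 6*I)*(-I*d + 1)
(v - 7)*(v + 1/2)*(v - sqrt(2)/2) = v^3 - 13*v^2/2 - sqrt(2)*v^2/2 - 7*v/2 + 13*sqrt(2)*v/4 + 7*sqrt(2)/4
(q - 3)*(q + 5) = q^2 + 2*q - 15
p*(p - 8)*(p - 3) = p^3 - 11*p^2 + 24*p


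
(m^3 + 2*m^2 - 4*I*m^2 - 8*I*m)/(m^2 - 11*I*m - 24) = m*(-m^2 - 2*m + 4*I*m + 8*I)/(-m^2 + 11*I*m + 24)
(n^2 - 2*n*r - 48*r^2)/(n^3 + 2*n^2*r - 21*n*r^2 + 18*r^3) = (n - 8*r)/(n^2 - 4*n*r + 3*r^2)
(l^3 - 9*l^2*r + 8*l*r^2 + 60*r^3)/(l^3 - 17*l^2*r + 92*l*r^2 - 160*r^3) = (l^2 - 4*l*r - 12*r^2)/(l^2 - 12*l*r + 32*r^2)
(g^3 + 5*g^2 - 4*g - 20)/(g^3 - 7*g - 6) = (g^2 + 3*g - 10)/(g^2 - 2*g - 3)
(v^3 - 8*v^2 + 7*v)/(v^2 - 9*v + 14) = v*(v - 1)/(v - 2)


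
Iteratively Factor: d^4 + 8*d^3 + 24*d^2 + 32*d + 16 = (d + 2)*(d^3 + 6*d^2 + 12*d + 8) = (d + 2)^2*(d^2 + 4*d + 4) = (d + 2)^3*(d + 2)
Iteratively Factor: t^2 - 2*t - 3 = (t + 1)*(t - 3)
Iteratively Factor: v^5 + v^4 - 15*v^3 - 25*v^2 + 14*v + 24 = (v + 2)*(v^4 - v^3 - 13*v^2 + v + 12) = (v - 1)*(v + 2)*(v^3 - 13*v - 12) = (v - 1)*(v + 2)*(v + 3)*(v^2 - 3*v - 4) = (v - 4)*(v - 1)*(v + 2)*(v + 3)*(v + 1)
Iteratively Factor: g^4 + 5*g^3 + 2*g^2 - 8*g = (g + 4)*(g^3 + g^2 - 2*g) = (g + 2)*(g + 4)*(g^2 - g) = (g - 1)*(g + 2)*(g + 4)*(g)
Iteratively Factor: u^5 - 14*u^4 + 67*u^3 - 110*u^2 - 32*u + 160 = (u - 5)*(u^4 - 9*u^3 + 22*u^2 - 32) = (u - 5)*(u - 2)*(u^3 - 7*u^2 + 8*u + 16) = (u - 5)*(u - 2)*(u + 1)*(u^2 - 8*u + 16) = (u - 5)*(u - 4)*(u - 2)*(u + 1)*(u - 4)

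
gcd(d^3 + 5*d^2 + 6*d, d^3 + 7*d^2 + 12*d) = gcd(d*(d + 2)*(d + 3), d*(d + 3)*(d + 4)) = d^2 + 3*d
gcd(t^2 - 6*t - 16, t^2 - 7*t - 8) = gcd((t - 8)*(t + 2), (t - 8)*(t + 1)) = t - 8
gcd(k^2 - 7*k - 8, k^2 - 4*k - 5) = k + 1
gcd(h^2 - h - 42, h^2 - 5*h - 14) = h - 7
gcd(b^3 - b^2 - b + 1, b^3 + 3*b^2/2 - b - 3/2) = b^2 - 1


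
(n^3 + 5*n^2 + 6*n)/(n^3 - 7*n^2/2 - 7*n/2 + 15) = 2*n*(n + 3)/(2*n^2 - 11*n + 15)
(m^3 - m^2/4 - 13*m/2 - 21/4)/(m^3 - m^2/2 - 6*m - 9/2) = (4*m + 7)/(2*(2*m + 3))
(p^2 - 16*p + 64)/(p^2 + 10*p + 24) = (p^2 - 16*p + 64)/(p^2 + 10*p + 24)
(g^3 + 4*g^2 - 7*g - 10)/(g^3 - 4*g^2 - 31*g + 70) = (g + 1)/(g - 7)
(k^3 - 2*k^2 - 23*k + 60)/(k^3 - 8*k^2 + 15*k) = (k^2 + k - 20)/(k*(k - 5))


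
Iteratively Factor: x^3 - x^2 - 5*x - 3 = (x + 1)*(x^2 - 2*x - 3) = (x - 3)*(x + 1)*(x + 1)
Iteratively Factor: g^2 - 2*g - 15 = (g - 5)*(g + 3)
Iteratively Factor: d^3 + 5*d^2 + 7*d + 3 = (d + 1)*(d^2 + 4*d + 3) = (d + 1)*(d + 3)*(d + 1)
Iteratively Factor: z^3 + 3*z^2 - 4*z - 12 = (z + 2)*(z^2 + z - 6) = (z - 2)*(z + 2)*(z + 3)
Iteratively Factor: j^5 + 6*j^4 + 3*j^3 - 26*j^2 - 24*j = (j + 4)*(j^4 + 2*j^3 - 5*j^2 - 6*j) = (j - 2)*(j + 4)*(j^3 + 4*j^2 + 3*j) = (j - 2)*(j + 3)*(j + 4)*(j^2 + j) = (j - 2)*(j + 1)*(j + 3)*(j + 4)*(j)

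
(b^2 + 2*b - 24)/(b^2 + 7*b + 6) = (b - 4)/(b + 1)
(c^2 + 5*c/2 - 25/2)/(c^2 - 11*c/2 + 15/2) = (c + 5)/(c - 3)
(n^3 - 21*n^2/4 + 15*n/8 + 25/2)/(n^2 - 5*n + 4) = (8*n^2 - 10*n - 25)/(8*(n - 1))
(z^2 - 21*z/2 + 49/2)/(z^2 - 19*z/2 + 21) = (z - 7)/(z - 6)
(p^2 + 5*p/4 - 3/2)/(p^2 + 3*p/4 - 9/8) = 2*(p + 2)/(2*p + 3)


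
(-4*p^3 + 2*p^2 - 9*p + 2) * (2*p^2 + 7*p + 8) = -8*p^5 - 24*p^4 - 36*p^3 - 43*p^2 - 58*p + 16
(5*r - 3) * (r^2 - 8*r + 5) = 5*r^3 - 43*r^2 + 49*r - 15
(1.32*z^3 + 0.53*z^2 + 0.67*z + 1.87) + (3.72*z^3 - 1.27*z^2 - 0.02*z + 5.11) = 5.04*z^3 - 0.74*z^2 + 0.65*z + 6.98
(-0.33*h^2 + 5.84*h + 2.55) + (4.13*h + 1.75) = -0.33*h^2 + 9.97*h + 4.3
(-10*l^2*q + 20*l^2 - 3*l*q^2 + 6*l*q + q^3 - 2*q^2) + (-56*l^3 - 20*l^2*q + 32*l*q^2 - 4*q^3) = -56*l^3 - 30*l^2*q + 20*l^2 + 29*l*q^2 + 6*l*q - 3*q^3 - 2*q^2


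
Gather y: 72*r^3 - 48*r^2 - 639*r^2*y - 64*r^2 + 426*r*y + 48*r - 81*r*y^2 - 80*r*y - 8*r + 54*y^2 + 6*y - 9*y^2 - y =72*r^3 - 112*r^2 + 40*r + y^2*(45 - 81*r) + y*(-639*r^2 + 346*r + 5)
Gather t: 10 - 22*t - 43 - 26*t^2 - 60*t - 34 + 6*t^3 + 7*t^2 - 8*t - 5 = 6*t^3 - 19*t^2 - 90*t - 72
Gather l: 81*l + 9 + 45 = 81*l + 54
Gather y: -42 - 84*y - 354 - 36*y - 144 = -120*y - 540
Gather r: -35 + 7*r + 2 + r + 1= 8*r - 32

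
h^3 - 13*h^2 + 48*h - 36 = (h - 6)^2*(h - 1)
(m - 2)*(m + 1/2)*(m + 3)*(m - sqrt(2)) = m^4 - sqrt(2)*m^3 + 3*m^3/2 - 11*m^2/2 - 3*sqrt(2)*m^2/2 - 3*m + 11*sqrt(2)*m/2 + 3*sqrt(2)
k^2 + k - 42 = (k - 6)*(k + 7)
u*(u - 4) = u^2 - 4*u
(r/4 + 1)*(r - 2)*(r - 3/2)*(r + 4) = r^4/4 + 9*r^3/8 - 9*r^2/4 - 8*r + 12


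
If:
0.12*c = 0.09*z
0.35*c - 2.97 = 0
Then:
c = 8.49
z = 11.31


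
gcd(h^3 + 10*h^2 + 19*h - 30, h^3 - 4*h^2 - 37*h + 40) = h^2 + 4*h - 5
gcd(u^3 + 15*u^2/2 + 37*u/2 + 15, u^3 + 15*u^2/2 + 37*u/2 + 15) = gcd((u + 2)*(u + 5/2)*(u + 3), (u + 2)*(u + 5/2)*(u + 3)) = u^3 + 15*u^2/2 + 37*u/2 + 15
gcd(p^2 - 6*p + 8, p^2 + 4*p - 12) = p - 2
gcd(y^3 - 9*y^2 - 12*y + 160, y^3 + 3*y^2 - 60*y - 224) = y^2 - 4*y - 32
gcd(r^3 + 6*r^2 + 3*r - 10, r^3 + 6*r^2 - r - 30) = r + 5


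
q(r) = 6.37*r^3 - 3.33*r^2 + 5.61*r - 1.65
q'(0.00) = 5.61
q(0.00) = -1.65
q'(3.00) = 157.62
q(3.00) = 157.20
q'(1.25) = 27.14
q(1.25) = 12.60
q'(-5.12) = 540.67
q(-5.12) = -972.63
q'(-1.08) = 35.09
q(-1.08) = -19.62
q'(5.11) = 470.58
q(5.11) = 790.03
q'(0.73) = 10.93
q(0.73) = 3.15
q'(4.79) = 412.17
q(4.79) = 648.90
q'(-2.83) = 177.51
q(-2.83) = -188.57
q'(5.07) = 463.06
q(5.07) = 771.36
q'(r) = 19.11*r^2 - 6.66*r + 5.61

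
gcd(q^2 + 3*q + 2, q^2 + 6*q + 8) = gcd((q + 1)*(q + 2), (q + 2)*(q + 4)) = q + 2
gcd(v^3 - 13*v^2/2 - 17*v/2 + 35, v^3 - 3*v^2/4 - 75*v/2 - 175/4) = v - 7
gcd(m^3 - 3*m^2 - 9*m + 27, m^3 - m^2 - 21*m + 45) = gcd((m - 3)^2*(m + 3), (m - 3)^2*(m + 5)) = m^2 - 6*m + 9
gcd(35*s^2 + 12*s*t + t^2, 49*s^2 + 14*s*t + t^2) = 7*s + t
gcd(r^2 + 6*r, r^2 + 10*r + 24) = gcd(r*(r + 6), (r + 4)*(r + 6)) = r + 6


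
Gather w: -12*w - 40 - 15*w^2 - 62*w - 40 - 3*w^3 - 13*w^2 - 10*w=-3*w^3 - 28*w^2 - 84*w - 80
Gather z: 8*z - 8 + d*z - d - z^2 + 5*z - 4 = -d - z^2 + z*(d + 13) - 12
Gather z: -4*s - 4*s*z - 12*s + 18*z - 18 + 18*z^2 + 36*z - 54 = -16*s + 18*z^2 + z*(54 - 4*s) - 72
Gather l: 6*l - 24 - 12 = 6*l - 36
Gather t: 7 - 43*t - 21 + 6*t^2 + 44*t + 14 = 6*t^2 + t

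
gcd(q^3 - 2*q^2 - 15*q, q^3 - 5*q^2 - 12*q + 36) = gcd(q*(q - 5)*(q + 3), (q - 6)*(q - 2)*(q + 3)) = q + 3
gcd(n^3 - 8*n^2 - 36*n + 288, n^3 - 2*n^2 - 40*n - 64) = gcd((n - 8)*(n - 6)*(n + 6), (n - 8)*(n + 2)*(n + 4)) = n - 8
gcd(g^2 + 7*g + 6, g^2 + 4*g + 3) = g + 1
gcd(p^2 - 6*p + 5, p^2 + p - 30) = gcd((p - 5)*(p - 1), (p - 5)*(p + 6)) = p - 5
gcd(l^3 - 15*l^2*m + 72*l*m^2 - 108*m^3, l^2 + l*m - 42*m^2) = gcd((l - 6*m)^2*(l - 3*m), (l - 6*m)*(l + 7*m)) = l - 6*m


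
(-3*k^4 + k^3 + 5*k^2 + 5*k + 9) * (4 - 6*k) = 18*k^5 - 18*k^4 - 26*k^3 - 10*k^2 - 34*k + 36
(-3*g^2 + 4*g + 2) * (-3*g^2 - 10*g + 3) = 9*g^4 + 18*g^3 - 55*g^2 - 8*g + 6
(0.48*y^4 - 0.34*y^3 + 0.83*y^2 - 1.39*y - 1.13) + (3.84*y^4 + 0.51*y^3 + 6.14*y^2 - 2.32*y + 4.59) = 4.32*y^4 + 0.17*y^3 + 6.97*y^2 - 3.71*y + 3.46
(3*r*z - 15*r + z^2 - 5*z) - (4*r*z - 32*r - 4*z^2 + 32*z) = -r*z + 17*r + 5*z^2 - 37*z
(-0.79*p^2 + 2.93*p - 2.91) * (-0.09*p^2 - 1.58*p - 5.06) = 0.0711*p^4 + 0.9845*p^3 - 0.370100000000001*p^2 - 10.228*p + 14.7246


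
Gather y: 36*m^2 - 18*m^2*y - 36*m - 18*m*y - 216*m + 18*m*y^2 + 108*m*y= 36*m^2 + 18*m*y^2 - 252*m + y*(-18*m^2 + 90*m)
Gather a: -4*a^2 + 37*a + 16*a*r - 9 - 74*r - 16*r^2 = -4*a^2 + a*(16*r + 37) - 16*r^2 - 74*r - 9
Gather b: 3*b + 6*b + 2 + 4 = 9*b + 6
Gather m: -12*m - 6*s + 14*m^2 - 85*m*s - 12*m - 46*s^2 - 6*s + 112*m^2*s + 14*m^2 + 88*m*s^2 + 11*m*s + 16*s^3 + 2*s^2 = m^2*(112*s + 28) + m*(88*s^2 - 74*s - 24) + 16*s^3 - 44*s^2 - 12*s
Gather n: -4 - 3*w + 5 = 1 - 3*w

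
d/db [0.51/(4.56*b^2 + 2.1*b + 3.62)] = (-4.6512*b - 1.071)/(4.56*b^2 + 2.1*b + 3.62)^2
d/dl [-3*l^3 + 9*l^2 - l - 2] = -9*l^2 + 18*l - 1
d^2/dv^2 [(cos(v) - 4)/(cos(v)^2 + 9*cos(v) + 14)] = (-9*(1 - cos(2*v))^2*cos(v)/4 + 25*(1 - cos(2*v))^2/4 - 854*cos(v) + 126*cos(2*v) + 93*cos(3*v)/2 + cos(5*v)/2 - 687)/((cos(v) + 2)^3*(cos(v) + 7)^3)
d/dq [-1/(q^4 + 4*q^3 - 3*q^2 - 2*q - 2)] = 2*(2*q^3 + 6*q^2 - 3*q - 1)/(-q^4 - 4*q^3 + 3*q^2 + 2*q + 2)^2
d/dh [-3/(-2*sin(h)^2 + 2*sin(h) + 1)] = 6*(-sin(2*h) + cos(h))/(2*sin(h) + cos(2*h))^2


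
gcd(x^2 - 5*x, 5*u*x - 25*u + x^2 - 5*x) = x - 5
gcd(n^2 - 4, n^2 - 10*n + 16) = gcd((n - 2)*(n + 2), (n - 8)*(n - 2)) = n - 2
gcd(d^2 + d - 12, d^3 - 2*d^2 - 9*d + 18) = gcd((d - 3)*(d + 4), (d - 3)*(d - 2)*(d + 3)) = d - 3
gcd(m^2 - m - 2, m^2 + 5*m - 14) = m - 2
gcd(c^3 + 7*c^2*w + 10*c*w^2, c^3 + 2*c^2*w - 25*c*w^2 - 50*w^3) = c^2 + 7*c*w + 10*w^2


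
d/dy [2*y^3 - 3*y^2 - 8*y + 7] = 6*y^2 - 6*y - 8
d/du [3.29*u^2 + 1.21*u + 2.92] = 6.58*u + 1.21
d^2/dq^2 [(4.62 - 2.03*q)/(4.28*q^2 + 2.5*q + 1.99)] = (-(2.03*q - 4.62)*(8.56*q + 2.5)*(17.12*q + 5.0) + (52.1304*q - 29.3972)*(4.28*q^2 + 2.5*q + 1.99))/(4.28*q^2 + 2.5*q + 1.99)^3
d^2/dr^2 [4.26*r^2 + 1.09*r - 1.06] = 8.52000000000000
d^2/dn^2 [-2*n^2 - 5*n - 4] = -4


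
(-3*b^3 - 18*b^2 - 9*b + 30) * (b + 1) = -3*b^4 - 21*b^3 - 27*b^2 + 21*b + 30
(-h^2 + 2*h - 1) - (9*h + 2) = -h^2 - 7*h - 3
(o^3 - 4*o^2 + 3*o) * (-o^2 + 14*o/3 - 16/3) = -o^5 + 26*o^4/3 - 27*o^3 + 106*o^2/3 - 16*o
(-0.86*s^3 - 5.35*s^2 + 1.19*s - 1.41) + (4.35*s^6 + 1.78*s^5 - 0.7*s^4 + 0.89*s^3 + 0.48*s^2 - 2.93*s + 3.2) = 4.35*s^6 + 1.78*s^5 - 0.7*s^4 + 0.03*s^3 - 4.87*s^2 - 1.74*s + 1.79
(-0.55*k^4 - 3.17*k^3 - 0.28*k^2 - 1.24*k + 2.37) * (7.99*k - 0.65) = -4.3945*k^5 - 24.9708*k^4 - 0.1767*k^3 - 9.7256*k^2 + 19.7423*k - 1.5405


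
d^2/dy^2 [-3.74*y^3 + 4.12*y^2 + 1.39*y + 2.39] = 8.24 - 22.44*y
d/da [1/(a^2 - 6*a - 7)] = 2*(3 - a)/(-a^2 + 6*a + 7)^2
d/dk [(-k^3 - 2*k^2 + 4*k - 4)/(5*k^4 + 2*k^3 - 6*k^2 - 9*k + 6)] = (5*k^6 + 20*k^5 - 50*k^4 + 82*k^3 + 48*k^2 - 72*k - 12)/(25*k^8 + 20*k^7 - 56*k^6 - 114*k^5 + 60*k^4 + 132*k^3 + 9*k^2 - 108*k + 36)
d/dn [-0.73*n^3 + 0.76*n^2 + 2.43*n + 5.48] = -2.19*n^2 + 1.52*n + 2.43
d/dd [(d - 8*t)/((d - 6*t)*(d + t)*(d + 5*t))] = 2*(-d^3 + 12*d^2*t - 139*t^3)/(d^6 - 62*d^4*t^2 - 60*d^3*t^3 + 961*d^2*t^4 + 1860*d*t^5 + 900*t^6)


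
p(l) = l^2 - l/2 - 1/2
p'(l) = 2*l - 1/2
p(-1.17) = 1.45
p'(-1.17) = -2.84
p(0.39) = -0.54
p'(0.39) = 0.28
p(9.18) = 79.18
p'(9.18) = 17.86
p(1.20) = 0.34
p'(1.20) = 1.90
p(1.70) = 1.54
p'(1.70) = 2.90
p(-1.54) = 2.64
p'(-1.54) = -3.58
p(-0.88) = 0.71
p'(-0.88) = -2.26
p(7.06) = 45.81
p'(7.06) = 13.62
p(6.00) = 32.50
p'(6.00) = 11.50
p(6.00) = 32.50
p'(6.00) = 11.50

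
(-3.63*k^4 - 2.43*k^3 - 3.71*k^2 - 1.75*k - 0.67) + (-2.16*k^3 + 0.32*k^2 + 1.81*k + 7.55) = -3.63*k^4 - 4.59*k^3 - 3.39*k^2 + 0.0600000000000001*k + 6.88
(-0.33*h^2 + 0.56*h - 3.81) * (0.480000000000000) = -0.1584*h^2 + 0.2688*h - 1.8288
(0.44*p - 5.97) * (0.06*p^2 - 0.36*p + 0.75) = 0.0264*p^3 - 0.5166*p^2 + 2.4792*p - 4.4775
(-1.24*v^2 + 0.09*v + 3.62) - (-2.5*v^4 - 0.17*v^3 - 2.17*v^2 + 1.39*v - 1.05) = 2.5*v^4 + 0.17*v^3 + 0.93*v^2 - 1.3*v + 4.67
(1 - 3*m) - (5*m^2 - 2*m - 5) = -5*m^2 - m + 6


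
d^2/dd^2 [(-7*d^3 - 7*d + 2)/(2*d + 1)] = 2*(-28*d^3 - 42*d^2 - 21*d + 22)/(8*d^3 + 12*d^2 + 6*d + 1)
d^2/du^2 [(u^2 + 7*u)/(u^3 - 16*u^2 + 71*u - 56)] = 2*(u^6 + 21*u^5 - 549*u^4 + 2823*u^3 - 336*u^2 - 18816*u + 30968)/(u^9 - 48*u^8 + 981*u^7 - 11080*u^6 + 75027*u^5 - 308832*u^4 + 749015*u^3 - 997416*u^2 + 667968*u - 175616)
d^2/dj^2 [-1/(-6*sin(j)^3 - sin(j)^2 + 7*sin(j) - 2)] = (-324*sin(j)^6 - 66*sin(j)^5 + 512*sin(j)^4 + 225*sin(j)^3 - 287*sin(j)^2 - 128*sin(j) + 94)/(6*sin(j)^3 + sin(j)^2 - 7*sin(j) + 2)^3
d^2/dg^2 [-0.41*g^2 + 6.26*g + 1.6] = -0.820000000000000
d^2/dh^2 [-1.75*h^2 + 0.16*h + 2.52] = -3.50000000000000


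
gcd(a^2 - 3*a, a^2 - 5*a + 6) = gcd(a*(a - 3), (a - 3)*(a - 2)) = a - 3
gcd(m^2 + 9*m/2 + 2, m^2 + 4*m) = m + 4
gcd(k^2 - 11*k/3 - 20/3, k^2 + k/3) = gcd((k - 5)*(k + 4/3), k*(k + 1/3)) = 1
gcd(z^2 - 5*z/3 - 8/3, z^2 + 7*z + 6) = z + 1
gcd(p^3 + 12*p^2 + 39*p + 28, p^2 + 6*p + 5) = p + 1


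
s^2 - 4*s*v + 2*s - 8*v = (s + 2)*(s - 4*v)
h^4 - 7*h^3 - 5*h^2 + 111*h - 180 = (h - 5)*(h - 3)^2*(h + 4)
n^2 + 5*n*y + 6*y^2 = (n + 2*y)*(n + 3*y)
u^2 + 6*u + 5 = (u + 1)*(u + 5)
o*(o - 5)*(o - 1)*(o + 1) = o^4 - 5*o^3 - o^2 + 5*o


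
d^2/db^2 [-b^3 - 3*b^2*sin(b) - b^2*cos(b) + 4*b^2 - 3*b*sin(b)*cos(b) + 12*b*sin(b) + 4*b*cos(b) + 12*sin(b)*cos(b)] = 3*b^2*sin(b) + b^2*cos(b) - 8*b*sin(b) + 6*b*sin(2*b) - 16*b*cos(b) - 6*b - 14*sin(b) - 24*sin(2*b) + 22*cos(b) - 6*cos(2*b) + 8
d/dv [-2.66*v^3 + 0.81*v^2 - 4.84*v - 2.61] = -7.98*v^2 + 1.62*v - 4.84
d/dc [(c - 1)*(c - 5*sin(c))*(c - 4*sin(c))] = (1 - c)*(c - 5*sin(c))*(4*cos(c) - 1) + (1 - c)*(c - 4*sin(c))*(5*cos(c) - 1) + (c - 5*sin(c))*(c - 4*sin(c))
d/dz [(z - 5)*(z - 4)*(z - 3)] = 3*z^2 - 24*z + 47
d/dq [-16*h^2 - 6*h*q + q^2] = -6*h + 2*q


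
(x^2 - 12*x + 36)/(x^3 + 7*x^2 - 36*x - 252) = (x - 6)/(x^2 + 13*x + 42)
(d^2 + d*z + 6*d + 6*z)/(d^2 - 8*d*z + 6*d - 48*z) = (-d - z)/(-d + 8*z)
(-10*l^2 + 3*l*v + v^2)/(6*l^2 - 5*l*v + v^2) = (5*l + v)/(-3*l + v)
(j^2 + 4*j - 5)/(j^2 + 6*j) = (j^2 + 4*j - 5)/(j*(j + 6))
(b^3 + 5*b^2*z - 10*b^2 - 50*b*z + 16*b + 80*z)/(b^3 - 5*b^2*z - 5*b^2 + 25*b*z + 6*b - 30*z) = (-b^2 - 5*b*z + 8*b + 40*z)/(-b^2 + 5*b*z + 3*b - 15*z)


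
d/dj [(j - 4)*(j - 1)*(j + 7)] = 3*j^2 + 4*j - 31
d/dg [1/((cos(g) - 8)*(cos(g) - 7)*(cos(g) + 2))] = (-3*sin(g)^2 - 26*cos(g) + 29)*sin(g)/((cos(g) - 8)^2*(cos(g) - 7)^2*(cos(g) + 2)^2)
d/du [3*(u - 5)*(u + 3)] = 6*u - 6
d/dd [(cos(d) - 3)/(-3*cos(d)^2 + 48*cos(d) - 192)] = -(cos(d) + 2)*sin(d)/(3*(cos(d) - 8)^3)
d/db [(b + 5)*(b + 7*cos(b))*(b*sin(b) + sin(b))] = -(b + 1)*(b + 5)*(7*sin(b) - 1)*sin(b) + (b + 1)*(b + 7*cos(b))*sin(b) + (b + 5)*(b + 7*cos(b))*(b*cos(b) + sqrt(2)*sin(b + pi/4))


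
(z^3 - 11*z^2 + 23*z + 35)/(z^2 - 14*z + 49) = (z^2 - 4*z - 5)/(z - 7)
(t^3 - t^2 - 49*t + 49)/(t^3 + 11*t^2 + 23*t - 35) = (t - 7)/(t + 5)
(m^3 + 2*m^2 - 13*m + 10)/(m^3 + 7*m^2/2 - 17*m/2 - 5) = 2*(m - 1)/(2*m + 1)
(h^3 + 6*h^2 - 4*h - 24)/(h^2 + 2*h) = h + 4 - 12/h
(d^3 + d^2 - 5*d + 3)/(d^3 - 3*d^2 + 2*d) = (d^2 + 2*d - 3)/(d*(d - 2))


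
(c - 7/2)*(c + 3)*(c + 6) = c^3 + 11*c^2/2 - 27*c/2 - 63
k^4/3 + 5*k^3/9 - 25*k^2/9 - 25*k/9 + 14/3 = (k/3 + 1)*(k - 7/3)*(k - 1)*(k + 2)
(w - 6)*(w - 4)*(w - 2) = w^3 - 12*w^2 + 44*w - 48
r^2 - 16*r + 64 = (r - 8)^2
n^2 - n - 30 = (n - 6)*(n + 5)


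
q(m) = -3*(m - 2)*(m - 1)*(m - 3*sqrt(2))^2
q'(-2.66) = 1895.63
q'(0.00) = 212.91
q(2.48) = -6.62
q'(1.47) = -2.76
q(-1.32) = -715.01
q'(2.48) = -10.76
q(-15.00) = -302147.84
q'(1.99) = -15.05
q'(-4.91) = 5464.48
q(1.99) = 0.15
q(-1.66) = -1017.60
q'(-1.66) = 1005.38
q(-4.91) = -10263.12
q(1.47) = 5.74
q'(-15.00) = 68061.63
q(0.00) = -108.00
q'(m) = -3*(m - 2)*(m - 1)*(2*m - 6*sqrt(2)) - 3*(m - 2)*(m - 3*sqrt(2))^2 - 3*(m - 1)*(m - 3*sqrt(2))^2 = -12*m^3 + 27*m^2 + 54*sqrt(2)*m^2 - 108*sqrt(2)*m - 120*m + 36*sqrt(2) + 162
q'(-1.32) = 780.63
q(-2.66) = -2437.92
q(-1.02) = -506.86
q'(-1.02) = 611.38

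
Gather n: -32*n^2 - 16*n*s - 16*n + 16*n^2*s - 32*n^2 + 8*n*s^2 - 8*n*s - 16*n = n^2*(16*s - 64) + n*(8*s^2 - 24*s - 32)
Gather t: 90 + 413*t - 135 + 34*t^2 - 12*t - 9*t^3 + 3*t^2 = -9*t^3 + 37*t^2 + 401*t - 45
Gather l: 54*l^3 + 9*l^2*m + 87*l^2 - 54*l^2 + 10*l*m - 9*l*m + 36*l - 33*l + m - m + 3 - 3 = 54*l^3 + l^2*(9*m + 33) + l*(m + 3)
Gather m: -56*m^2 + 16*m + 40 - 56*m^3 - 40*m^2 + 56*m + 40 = -56*m^3 - 96*m^2 + 72*m + 80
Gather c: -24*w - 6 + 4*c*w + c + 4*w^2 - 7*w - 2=c*(4*w + 1) + 4*w^2 - 31*w - 8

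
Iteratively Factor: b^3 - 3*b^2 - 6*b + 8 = (b - 1)*(b^2 - 2*b - 8) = (b - 4)*(b - 1)*(b + 2)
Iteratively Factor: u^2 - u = (u - 1)*(u)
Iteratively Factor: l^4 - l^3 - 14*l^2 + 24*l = (l - 3)*(l^3 + 2*l^2 - 8*l) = (l - 3)*(l - 2)*(l^2 + 4*l) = (l - 3)*(l - 2)*(l + 4)*(l)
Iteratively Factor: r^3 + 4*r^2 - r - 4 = (r + 1)*(r^2 + 3*r - 4) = (r + 1)*(r + 4)*(r - 1)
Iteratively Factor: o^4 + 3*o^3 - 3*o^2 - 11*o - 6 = (o + 3)*(o^3 - 3*o - 2) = (o + 1)*(o + 3)*(o^2 - o - 2) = (o - 2)*(o + 1)*(o + 3)*(o + 1)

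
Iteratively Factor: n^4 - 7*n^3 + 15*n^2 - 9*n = (n - 3)*(n^3 - 4*n^2 + 3*n) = (n - 3)^2*(n^2 - n) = (n - 3)^2*(n - 1)*(n)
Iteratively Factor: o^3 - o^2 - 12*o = (o + 3)*(o^2 - 4*o) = (o - 4)*(o + 3)*(o)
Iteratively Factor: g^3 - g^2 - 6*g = (g + 2)*(g^2 - 3*g) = (g - 3)*(g + 2)*(g)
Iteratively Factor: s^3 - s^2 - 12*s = (s + 3)*(s^2 - 4*s) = (s - 4)*(s + 3)*(s)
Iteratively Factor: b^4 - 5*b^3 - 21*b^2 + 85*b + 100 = (b + 1)*(b^3 - 6*b^2 - 15*b + 100) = (b - 5)*(b + 1)*(b^2 - b - 20) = (b - 5)*(b + 1)*(b + 4)*(b - 5)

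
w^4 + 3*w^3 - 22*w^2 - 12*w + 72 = (w - 3)*(w - 2)*(w + 2)*(w + 6)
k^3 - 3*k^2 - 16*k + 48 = (k - 4)*(k - 3)*(k + 4)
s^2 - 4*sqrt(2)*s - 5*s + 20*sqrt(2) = (s - 5)*(s - 4*sqrt(2))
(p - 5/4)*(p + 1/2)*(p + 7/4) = p^3 + p^2 - 31*p/16 - 35/32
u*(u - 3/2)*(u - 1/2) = u^3 - 2*u^2 + 3*u/4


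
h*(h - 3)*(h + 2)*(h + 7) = h^4 + 6*h^3 - 13*h^2 - 42*h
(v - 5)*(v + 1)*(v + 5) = v^3 + v^2 - 25*v - 25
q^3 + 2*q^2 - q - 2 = (q - 1)*(q + 1)*(q + 2)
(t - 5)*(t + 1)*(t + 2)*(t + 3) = t^4 + t^3 - 19*t^2 - 49*t - 30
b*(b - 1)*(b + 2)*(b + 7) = b^4 + 8*b^3 + 5*b^2 - 14*b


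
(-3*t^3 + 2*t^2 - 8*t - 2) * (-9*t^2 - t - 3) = 27*t^5 - 15*t^4 + 79*t^3 + 20*t^2 + 26*t + 6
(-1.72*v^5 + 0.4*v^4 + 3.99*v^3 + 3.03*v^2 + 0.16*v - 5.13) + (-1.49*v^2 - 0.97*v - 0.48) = -1.72*v^5 + 0.4*v^4 + 3.99*v^3 + 1.54*v^2 - 0.81*v - 5.61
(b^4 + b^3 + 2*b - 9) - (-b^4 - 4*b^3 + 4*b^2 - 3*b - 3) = 2*b^4 + 5*b^3 - 4*b^2 + 5*b - 6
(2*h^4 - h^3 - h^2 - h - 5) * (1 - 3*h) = -6*h^5 + 5*h^4 + 2*h^3 + 2*h^2 + 14*h - 5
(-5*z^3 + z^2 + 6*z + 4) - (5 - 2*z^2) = -5*z^3 + 3*z^2 + 6*z - 1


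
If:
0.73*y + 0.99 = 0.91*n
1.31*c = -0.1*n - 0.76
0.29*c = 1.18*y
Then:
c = -0.65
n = 0.96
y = -0.16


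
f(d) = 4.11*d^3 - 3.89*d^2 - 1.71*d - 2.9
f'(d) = 12.33*d^2 - 7.78*d - 1.71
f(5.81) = 661.92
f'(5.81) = 369.30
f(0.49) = -4.19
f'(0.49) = -2.56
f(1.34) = -2.29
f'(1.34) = 10.00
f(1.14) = -3.82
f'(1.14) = 5.44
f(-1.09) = -10.98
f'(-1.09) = 21.42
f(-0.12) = -2.76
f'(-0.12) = -0.60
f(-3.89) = -297.04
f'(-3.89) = 215.13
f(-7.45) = -1905.52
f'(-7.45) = 740.60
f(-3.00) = -143.75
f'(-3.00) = 132.60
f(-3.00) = -143.75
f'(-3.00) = 132.60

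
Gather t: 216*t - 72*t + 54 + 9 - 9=144*t + 54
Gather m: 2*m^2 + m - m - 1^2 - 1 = 2*m^2 - 2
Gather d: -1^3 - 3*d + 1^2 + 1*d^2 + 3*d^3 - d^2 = 3*d^3 - 3*d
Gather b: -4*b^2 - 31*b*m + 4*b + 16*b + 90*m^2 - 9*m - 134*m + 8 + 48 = -4*b^2 + b*(20 - 31*m) + 90*m^2 - 143*m + 56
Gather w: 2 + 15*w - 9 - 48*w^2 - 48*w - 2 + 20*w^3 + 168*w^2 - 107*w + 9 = 20*w^3 + 120*w^2 - 140*w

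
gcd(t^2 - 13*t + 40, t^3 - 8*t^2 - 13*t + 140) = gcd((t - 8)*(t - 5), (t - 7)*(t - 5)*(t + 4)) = t - 5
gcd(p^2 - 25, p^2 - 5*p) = p - 5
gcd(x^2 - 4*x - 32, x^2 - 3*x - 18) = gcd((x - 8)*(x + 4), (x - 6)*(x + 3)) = 1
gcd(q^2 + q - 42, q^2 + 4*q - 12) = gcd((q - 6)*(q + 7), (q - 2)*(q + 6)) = 1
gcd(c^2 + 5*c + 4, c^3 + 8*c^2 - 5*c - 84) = c + 4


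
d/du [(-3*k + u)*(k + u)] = -2*k + 2*u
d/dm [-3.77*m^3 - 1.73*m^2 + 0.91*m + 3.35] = -11.31*m^2 - 3.46*m + 0.91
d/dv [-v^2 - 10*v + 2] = -2*v - 10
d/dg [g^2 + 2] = 2*g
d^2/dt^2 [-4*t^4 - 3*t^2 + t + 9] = -48*t^2 - 6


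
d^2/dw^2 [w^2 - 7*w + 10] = 2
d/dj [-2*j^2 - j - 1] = -4*j - 1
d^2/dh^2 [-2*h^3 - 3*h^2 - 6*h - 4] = -12*h - 6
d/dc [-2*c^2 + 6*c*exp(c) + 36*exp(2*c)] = 6*c*exp(c) - 4*c + 72*exp(2*c) + 6*exp(c)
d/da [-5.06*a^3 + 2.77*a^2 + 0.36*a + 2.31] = -15.18*a^2 + 5.54*a + 0.36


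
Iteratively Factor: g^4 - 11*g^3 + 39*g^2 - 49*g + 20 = (g - 1)*(g^3 - 10*g^2 + 29*g - 20) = (g - 4)*(g - 1)*(g^2 - 6*g + 5) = (g - 5)*(g - 4)*(g - 1)*(g - 1)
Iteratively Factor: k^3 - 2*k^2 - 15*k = (k + 3)*(k^2 - 5*k) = (k - 5)*(k + 3)*(k)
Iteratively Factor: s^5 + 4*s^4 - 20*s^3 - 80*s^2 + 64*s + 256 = (s - 4)*(s^4 + 8*s^3 + 12*s^2 - 32*s - 64) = (s - 4)*(s + 2)*(s^3 + 6*s^2 - 32) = (s - 4)*(s + 2)*(s + 4)*(s^2 + 2*s - 8) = (s - 4)*(s - 2)*(s + 2)*(s + 4)*(s + 4)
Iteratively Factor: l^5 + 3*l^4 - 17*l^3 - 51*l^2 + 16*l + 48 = (l + 3)*(l^4 - 17*l^2 + 16) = (l - 1)*(l + 3)*(l^3 + l^2 - 16*l - 16) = (l - 1)*(l + 3)*(l + 4)*(l^2 - 3*l - 4) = (l - 4)*(l - 1)*(l + 3)*(l + 4)*(l + 1)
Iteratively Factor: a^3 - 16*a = (a)*(a^2 - 16) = a*(a - 4)*(a + 4)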